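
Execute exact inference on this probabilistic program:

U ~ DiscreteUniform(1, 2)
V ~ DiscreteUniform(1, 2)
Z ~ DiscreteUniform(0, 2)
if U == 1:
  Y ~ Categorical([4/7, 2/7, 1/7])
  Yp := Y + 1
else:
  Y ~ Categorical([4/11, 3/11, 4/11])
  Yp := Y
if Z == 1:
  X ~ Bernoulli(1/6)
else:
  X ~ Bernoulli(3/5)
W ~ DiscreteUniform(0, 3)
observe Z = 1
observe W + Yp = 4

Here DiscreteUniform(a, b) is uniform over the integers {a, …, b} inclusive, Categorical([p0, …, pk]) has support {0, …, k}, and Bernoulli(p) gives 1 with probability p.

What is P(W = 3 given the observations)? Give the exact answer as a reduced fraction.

P(W = 3 | obs) = 65/126

Enumerate traces; 20 have nonzero weight after conditioning:
  (U=1, V=1, Z=1, Y=0, X=0, W=3) weight 5/504
  (U=1, V=1, Z=1, Y=0, X=1, W=3) weight 1/504
  (U=1, V=1, Z=1, Y=1, X=0, W=2) weight 5/1008
  (U=1, V=1, Z=1, Y=1, X=1, W=2) weight 1/1008
  (U=1, V=1, Z=1, Y=2, X=0, W=1) weight 5/2016
  (U=1, V=1, Z=1, Y=2, X=1, W=1) weight 1/2016
  (U=1, V=2, Z=1, Y=0, X=0, W=3) weight 5/504
  (U=1, V=2, Z=1, Y=0, X=1, W=3) weight 1/504
  … 12 more
Group by W:
  weight(W=1) = 1/168
  weight(W=2) = 25/924
  weight(W=3) = 65/1848
Total weight = 1/168 + 25/924 + 65/1848 = 3/44
P(W=1 | obs) = 1/168 / 3/44 = 11/126
P(W=2 | obs) = 25/924 / 3/44 = 25/63
P(W=3 | obs) = 65/1848 / 3/44 = 65/126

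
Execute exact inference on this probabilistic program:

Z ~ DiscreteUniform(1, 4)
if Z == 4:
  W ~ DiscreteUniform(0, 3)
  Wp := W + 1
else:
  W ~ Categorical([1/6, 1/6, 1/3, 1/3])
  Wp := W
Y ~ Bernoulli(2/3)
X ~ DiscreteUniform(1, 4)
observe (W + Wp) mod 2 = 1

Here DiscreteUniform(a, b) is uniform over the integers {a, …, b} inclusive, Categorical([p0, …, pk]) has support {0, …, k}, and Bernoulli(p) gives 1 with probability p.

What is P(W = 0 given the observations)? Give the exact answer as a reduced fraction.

P(W = 0 | obs) = 1/4

Enumerate traces; 32 have nonzero weight after conditioning:
  (Z=4, W=0, Y=0, X=1) weight 1/192
  (Z=4, W=0, Y=0, X=2) weight 1/192
  (Z=4, W=0, Y=0, X=3) weight 1/192
  (Z=4, W=0, Y=0, X=4) weight 1/192
  (Z=4, W=0, Y=1, X=1) weight 1/96
  (Z=4, W=0, Y=1, X=2) weight 1/96
  (Z=4, W=0, Y=1, X=3) weight 1/96
  (Z=4, W=0, Y=1, X=4) weight 1/96
  (Z=4, W=1, Y=0, X=1) weight 1/192
  (Z=4, W=2, Y=0, X=1) weight 1/192
  … 22 more
Group by W:
  weight(W=0) = 1/16
  weight(W=1) = 1/16
  weight(W=2) = 1/16
  weight(W=3) = 1/16
Total weight = 1/16 + 1/16 + 1/16 + 1/16 = 1/4
P(W=0 | obs) = 1/16 / 1/4 = 1/4
P(W=1 | obs) = 1/16 / 1/4 = 1/4
P(W=2 | obs) = 1/16 / 1/4 = 1/4
P(W=3 | obs) = 1/16 / 1/4 = 1/4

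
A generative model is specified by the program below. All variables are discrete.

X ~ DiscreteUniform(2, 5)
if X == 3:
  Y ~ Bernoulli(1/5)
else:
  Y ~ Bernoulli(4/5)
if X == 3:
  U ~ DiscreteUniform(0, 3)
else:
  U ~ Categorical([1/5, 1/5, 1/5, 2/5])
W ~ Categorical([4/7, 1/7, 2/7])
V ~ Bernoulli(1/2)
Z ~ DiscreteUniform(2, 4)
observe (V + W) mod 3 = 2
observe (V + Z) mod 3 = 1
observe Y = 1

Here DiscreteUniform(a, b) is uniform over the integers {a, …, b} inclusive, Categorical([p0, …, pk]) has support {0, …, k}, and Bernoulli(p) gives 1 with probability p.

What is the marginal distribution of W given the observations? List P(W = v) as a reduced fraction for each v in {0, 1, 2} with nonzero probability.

Enumerate traces; 32 have nonzero weight after conditioning:
  (X=2, Y=1, U=0, W=1, V=1, Z=3) weight 1/1050
  (X=2, Y=1, U=0, W=2, V=0, Z=4) weight 1/525
  (X=2, Y=1, U=1, W=1, V=1, Z=3) weight 1/1050
  (X=2, Y=1, U=1, W=2, V=0, Z=4) weight 1/525
  (X=2, Y=1, U=2, W=1, V=1, Z=3) weight 1/1050
  (X=2, Y=1, U=2, W=2, V=0, Z=4) weight 1/525
  (X=2, Y=1, U=3, W=1, V=1, Z=3) weight 1/525
  (X=2, Y=1, U=3, W=2, V=0, Z=4) weight 2/525
  … 24 more
Group by W:
  weight(W=1) = 13/840
  weight(W=2) = 13/420
Total weight = 13/840 + 13/420 = 13/280
P(W=1 | obs) = 13/840 / 13/280 = 1/3
P(W=2 | obs) = 13/420 / 13/280 = 2/3

P(W=1) = 1/3, P(W=2) = 2/3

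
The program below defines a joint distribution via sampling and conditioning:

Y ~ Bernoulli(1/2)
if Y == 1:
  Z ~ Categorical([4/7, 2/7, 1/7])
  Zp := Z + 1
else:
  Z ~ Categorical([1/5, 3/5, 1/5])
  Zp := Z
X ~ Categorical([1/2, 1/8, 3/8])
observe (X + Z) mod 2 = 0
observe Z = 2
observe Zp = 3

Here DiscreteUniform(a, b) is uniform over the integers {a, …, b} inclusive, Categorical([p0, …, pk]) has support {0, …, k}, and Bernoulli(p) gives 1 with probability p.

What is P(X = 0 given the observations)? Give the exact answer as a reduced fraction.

Enumerate traces; 2 have nonzero weight after conditioning:
  (Y=1, Z=2, X=0) weight 1/28
  (Y=1, Z=2, X=2) weight 3/112
Group by X:
  weight(X=0) = 1/28
  weight(X=2) = 3/112
Total weight = 1/28 + 3/112 = 1/16
P(X=0 | obs) = 1/28 / 1/16 = 4/7
P(X=2 | obs) = 3/112 / 1/16 = 3/7

P(X = 0 | obs) = 4/7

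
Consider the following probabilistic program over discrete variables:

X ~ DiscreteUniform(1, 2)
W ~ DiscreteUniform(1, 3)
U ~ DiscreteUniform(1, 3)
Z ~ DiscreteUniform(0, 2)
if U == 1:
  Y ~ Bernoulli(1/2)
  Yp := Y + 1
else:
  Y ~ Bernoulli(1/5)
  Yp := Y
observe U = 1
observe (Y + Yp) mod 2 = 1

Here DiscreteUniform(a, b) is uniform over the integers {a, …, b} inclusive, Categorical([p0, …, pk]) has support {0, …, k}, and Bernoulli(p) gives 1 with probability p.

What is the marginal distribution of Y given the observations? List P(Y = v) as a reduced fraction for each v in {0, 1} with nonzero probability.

Enumerate traces; 36 have nonzero weight after conditioning:
  (X=1, W=1, U=1, Z=0, Y=0) weight 1/108
  (X=1, W=1, U=1, Z=0, Y=1) weight 1/108
  (X=1, W=1, U=1, Z=1, Y=0) weight 1/108
  (X=1, W=1, U=1, Z=1, Y=1) weight 1/108
  (X=1, W=1, U=1, Z=2, Y=0) weight 1/108
  (X=1, W=1, U=1, Z=2, Y=1) weight 1/108
  (X=1, W=2, U=1, Z=0, Y=0) weight 1/108
  (X=1, W=2, U=1, Z=0, Y=1) weight 1/108
  … 28 more
Group by Y:
  weight(Y=0) = 1/6
  weight(Y=1) = 1/6
Total weight = 1/6 + 1/6 = 1/3
P(Y=0 | obs) = 1/6 / 1/3 = 1/2
P(Y=1 | obs) = 1/6 / 1/3 = 1/2

P(Y=0) = 1/2, P(Y=1) = 1/2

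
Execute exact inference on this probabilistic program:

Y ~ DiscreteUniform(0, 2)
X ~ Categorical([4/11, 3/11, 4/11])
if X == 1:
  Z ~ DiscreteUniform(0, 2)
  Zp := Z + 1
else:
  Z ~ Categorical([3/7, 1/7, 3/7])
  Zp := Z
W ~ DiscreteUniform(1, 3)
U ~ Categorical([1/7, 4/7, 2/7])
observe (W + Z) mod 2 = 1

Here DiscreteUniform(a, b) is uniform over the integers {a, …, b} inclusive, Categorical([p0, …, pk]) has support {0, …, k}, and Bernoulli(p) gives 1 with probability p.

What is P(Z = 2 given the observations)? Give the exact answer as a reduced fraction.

Enumerate traces; 135 have nonzero weight after conditioning:
  (Y=0, X=0, Z=0, W=1, U=0) weight 4/1617
  (Y=0, X=0, Z=0, W=1, U=1) weight 16/1617
  (Y=0, X=0, Z=0, W=1, U=2) weight 8/1617
  (Y=0, X=0, Z=0, W=3, U=0) weight 4/1617
  (Y=0, X=0, Z=0, W=3, U=1) weight 16/1617
  (Y=0, X=0, Z=0, W=3, U=2) weight 8/1617
  (Y=0, X=0, Z=1, W=2, U=0) weight 4/4851
  (Y=0, X=0, Z=1, W=2, U=1) weight 16/4851
  (Y=0, X=0, Z=2, W=1, U=0) weight 4/1617
  … 126 more
Group by Z:
  weight(Z=0) = 62/231
  weight(Z=1) = 5/77
  weight(Z=2) = 62/231
Total weight = 62/231 + 5/77 + 62/231 = 139/231
P(Z=0 | obs) = 62/231 / 139/231 = 62/139
P(Z=1 | obs) = 5/77 / 139/231 = 15/139
P(Z=2 | obs) = 62/231 / 139/231 = 62/139

P(Z = 2 | obs) = 62/139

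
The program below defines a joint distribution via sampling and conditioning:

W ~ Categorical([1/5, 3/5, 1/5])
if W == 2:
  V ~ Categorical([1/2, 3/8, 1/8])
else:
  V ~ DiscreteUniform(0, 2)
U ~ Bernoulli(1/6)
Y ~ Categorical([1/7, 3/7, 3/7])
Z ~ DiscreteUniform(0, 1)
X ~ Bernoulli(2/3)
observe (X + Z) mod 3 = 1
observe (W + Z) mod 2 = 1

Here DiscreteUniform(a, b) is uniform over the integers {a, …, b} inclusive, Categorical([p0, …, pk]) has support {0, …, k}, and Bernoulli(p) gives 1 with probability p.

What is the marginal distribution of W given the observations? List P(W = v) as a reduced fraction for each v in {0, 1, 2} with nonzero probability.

Enumerate traces; 54 have nonzero weight after conditioning:
  (W=0, V=0, U=0, Y=0, Z=1, X=0) weight 1/756
  (W=0, V=0, U=0, Y=1, Z=1, X=0) weight 1/252
  (W=0, V=0, U=0, Y=2, Z=1, X=0) weight 1/252
  (W=0, V=0, U=1, Y=0, Z=1, X=0) weight 1/3780
  (W=0, V=0, U=1, Y=1, Z=1, X=0) weight 1/1260
  (W=0, V=0, U=1, Y=2, Z=1, X=0) weight 1/1260
  (W=0, V=1, U=0, Y=0, Z=1, X=0) weight 1/756
  (W=0, V=1, U=0, Y=1, Z=1, X=0) weight 1/252
  (W=1, V=0, U=0, Y=0, Z=0, X=1) weight 1/126
  (W=2, V=0, U=0, Y=0, Z=1, X=0) weight 1/504
  … 44 more
Group by W:
  weight(W=0) = 1/30
  weight(W=1) = 1/5
  weight(W=2) = 1/30
Total weight = 1/30 + 1/5 + 1/30 = 4/15
P(W=0 | obs) = 1/30 / 4/15 = 1/8
P(W=1 | obs) = 1/5 / 4/15 = 3/4
P(W=2 | obs) = 1/30 / 4/15 = 1/8

P(W=0) = 1/8, P(W=1) = 3/4, P(W=2) = 1/8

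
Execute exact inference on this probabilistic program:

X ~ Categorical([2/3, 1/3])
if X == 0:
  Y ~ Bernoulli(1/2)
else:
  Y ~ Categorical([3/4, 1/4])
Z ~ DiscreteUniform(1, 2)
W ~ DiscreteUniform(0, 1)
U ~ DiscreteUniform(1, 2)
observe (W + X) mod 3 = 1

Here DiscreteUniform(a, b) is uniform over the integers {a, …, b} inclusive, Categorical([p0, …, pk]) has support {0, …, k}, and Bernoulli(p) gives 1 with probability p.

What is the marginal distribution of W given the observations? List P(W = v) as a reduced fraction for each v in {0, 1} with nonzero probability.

P(W=0) = 1/3, P(W=1) = 2/3

Enumerate traces; 16 have nonzero weight after conditioning:
  (X=0, Y=0, Z=1, W=1, U=1) weight 1/24
  (X=0, Y=0, Z=1, W=1, U=2) weight 1/24
  (X=0, Y=0, Z=2, W=1, U=1) weight 1/24
  (X=0, Y=0, Z=2, W=1, U=2) weight 1/24
  (X=0, Y=1, Z=1, W=1, U=1) weight 1/24
  (X=0, Y=1, Z=1, W=1, U=2) weight 1/24
  (X=0, Y=1, Z=2, W=1, U=1) weight 1/24
  (X=0, Y=1, Z=2, W=1, U=2) weight 1/24
  (X=1, Y=0, Z=1, W=0, U=1) weight 1/32
  … 7 more
Group by W:
  weight(W=0) = 1/6
  weight(W=1) = 1/3
Total weight = 1/6 + 1/3 = 1/2
P(W=0 | obs) = 1/6 / 1/2 = 1/3
P(W=1 | obs) = 1/3 / 1/2 = 2/3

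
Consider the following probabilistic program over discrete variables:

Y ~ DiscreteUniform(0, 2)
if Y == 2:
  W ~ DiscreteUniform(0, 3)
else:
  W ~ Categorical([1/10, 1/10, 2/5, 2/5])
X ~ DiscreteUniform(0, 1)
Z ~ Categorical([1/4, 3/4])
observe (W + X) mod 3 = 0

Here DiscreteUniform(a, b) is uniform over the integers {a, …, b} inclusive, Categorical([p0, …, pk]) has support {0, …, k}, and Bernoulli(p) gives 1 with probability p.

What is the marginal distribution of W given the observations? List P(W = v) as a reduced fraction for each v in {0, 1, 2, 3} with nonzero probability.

P(W=0) = 3/17, P(W=2) = 7/17, P(W=3) = 7/17

Enumerate traces; 18 have nonzero weight after conditioning:
  (Y=0, W=0, X=0, Z=0) weight 1/240
  (Y=0, W=0, X=0, Z=1) weight 1/80
  (Y=0, W=2, X=1, Z=0) weight 1/60
  (Y=0, W=2, X=1, Z=1) weight 1/20
  (Y=0, W=3, X=0, Z=0) weight 1/60
  (Y=0, W=3, X=0, Z=1) weight 1/20
  (Y=1, W=0, X=0, Z=0) weight 1/240
  (Y=1, W=0, X=0, Z=1) weight 1/80
  … 10 more
Group by W:
  weight(W=0) = 3/40
  weight(W=2) = 7/40
  weight(W=3) = 7/40
Total weight = 3/40 + 7/40 + 7/40 = 17/40
P(W=0 | obs) = 3/40 / 17/40 = 3/17
P(W=2 | obs) = 7/40 / 17/40 = 7/17
P(W=3 | obs) = 7/40 / 17/40 = 7/17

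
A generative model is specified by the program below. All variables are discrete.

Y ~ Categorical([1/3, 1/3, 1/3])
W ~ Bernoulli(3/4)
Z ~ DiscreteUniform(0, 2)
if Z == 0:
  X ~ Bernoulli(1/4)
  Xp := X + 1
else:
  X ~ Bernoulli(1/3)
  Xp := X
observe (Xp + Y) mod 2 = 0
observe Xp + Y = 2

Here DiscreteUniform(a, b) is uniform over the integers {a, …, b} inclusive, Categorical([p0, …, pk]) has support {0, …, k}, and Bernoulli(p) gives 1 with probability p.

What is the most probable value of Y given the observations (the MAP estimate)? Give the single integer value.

Enumerate traces; 12 have nonzero weight after conditioning:
  (Y=0, W=0, Z=0, X=1) weight 1/144
  (Y=0, W=1, Z=0, X=1) weight 1/48
  (Y=1, W=0, Z=0, X=0) weight 1/48
  (Y=1, W=0, Z=1, X=1) weight 1/108
  (Y=1, W=0, Z=2, X=1) weight 1/108
  (Y=1, W=1, Z=0, X=0) weight 1/16
  (Y=1, W=1, Z=1, X=1) weight 1/36
  (Y=1, W=1, Z=2, X=1) weight 1/36
  (Y=2, W=0, Z=1, X=0) weight 1/54
  … 3 more
Group by Y:
  weight(Y=0) = 1/36
  weight(Y=1) = 17/108
  weight(Y=2) = 4/27
Total weight = 1/36 + 17/108 + 4/27 = 1/3
P(Y=0 | obs) = 1/36 / 1/3 = 1/12
P(Y=1 | obs) = 17/108 / 1/3 = 17/36
P(Y=2 | obs) = 4/27 / 1/3 = 4/9
argmax = 1

argmax_v P(Y = v | obs) = 1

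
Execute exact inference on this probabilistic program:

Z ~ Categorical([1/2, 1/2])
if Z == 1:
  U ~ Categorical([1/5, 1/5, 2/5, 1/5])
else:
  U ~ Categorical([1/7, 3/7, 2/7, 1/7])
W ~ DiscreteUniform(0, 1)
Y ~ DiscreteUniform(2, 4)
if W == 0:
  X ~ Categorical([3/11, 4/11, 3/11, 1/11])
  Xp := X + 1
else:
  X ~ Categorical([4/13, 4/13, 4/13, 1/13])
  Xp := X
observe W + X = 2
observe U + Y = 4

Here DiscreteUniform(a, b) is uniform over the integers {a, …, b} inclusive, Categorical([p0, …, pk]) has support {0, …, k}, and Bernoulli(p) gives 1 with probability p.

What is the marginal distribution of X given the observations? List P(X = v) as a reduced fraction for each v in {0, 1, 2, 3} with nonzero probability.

Enumerate traces; 12 have nonzero weight after conditioning:
  (Z=0, U=0, W=0, Y=4, X=2) weight 1/308
  (Z=0, U=0, W=1, Y=4, X=1) weight 1/273
  (Z=0, U=1, W=0, Y=3, X=2) weight 3/308
  (Z=0, U=1, W=1, Y=3, X=1) weight 1/91
  (Z=0, U=2, W=0, Y=2, X=2) weight 1/154
  (Z=0, U=2, W=1, Y=2, X=1) weight 2/273
  (Z=1, U=0, W=0, Y=4, X=2) weight 1/220
  (Z=1, U=0, W=1, Y=4, X=1) weight 1/195
  … 4 more
Group by X:
  weight(X=1) = 58/1365
  weight(X=2) = 29/770
Total weight = 58/1365 + 29/770 = 2407/30030
P(X=1 | obs) = 58/1365 / 2407/30030 = 44/83
P(X=2 | obs) = 29/770 / 2407/30030 = 39/83

P(X=1) = 44/83, P(X=2) = 39/83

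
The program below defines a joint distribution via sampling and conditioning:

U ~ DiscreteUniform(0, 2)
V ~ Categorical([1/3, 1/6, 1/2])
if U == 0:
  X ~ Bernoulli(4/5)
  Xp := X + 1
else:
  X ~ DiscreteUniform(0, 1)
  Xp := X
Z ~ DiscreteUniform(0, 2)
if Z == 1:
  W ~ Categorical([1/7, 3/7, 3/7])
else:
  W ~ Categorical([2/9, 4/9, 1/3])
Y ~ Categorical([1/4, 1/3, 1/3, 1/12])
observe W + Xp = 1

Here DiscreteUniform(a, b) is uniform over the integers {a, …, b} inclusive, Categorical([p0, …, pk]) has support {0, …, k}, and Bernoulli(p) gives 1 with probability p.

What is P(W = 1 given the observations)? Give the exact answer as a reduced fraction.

Enumerate traces; 180 have nonzero weight after conditioning:
  (U=0, V=0, X=0, Z=0, W=0, Y=0) weight 1/2430
  (U=0, V=0, X=0, Z=0, W=0, Y=1) weight 2/3645
  (U=0, V=0, X=0, Z=0, W=0, Y=2) weight 2/3645
  (U=0, V=0, X=0, Z=0, W=0, Y=3) weight 1/7290
  (U=0, V=0, X=0, Z=1, W=0, Y=0) weight 1/3780
  (U=0, V=0, X=0, Z=1, W=0, Y=1) weight 1/2835
  (U=0, V=0, X=0, Z=1, W=0, Y=2) weight 1/2835
  (U=0, V=0, X=0, Z=1, W=0, Y=3) weight 1/11340
  (U=1, V=0, X=0, Z=0, W=1, Y=0) weight 1/486
  … 171 more
Group by W:
  weight(W=0) = 74/945
  weight(W=1) = 83/567
Total weight = 74/945 + 83/567 = 91/405
P(W=0 | obs) = 74/945 / 91/405 = 222/637
P(W=1 | obs) = 83/567 / 91/405 = 415/637

P(W = 1 | obs) = 415/637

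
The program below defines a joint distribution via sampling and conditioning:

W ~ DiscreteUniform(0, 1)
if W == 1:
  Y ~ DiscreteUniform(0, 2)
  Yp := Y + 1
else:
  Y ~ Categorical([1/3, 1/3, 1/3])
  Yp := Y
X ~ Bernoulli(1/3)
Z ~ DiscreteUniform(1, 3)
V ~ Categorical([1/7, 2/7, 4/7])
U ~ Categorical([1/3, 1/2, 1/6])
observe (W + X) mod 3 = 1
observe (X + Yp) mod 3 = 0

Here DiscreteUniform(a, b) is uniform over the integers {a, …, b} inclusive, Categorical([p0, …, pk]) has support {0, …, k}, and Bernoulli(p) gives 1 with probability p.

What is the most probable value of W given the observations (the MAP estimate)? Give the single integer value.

argmax_v P(W = v | obs) = 1

Enumerate traces; 54 have nonzero weight after conditioning:
  (W=0, Y=2, X=1, Z=1, V=0, U=0) weight 1/1134
  (W=0, Y=2, X=1, Z=1, V=0, U=1) weight 1/756
  (W=0, Y=2, X=1, Z=1, V=0, U=2) weight 1/2268
  (W=0, Y=2, X=1, Z=1, V=1, U=0) weight 1/567
  (W=0, Y=2, X=1, Z=1, V=1, U=1) weight 1/378
  (W=0, Y=2, X=1, Z=1, V=1, U=2) weight 1/1134
  (W=0, Y=2, X=1, Z=1, V=2, U=0) weight 2/567
  (W=0, Y=2, X=1, Z=1, V=2, U=1) weight 1/189
  (W=1, Y=2, X=0, Z=1, V=0, U=0) weight 1/567
  … 45 more
Group by W:
  weight(W=0) = 1/18
  weight(W=1) = 1/9
Total weight = 1/18 + 1/9 = 1/6
P(W=0 | obs) = 1/18 / 1/6 = 1/3
P(W=1 | obs) = 1/9 / 1/6 = 2/3
argmax = 1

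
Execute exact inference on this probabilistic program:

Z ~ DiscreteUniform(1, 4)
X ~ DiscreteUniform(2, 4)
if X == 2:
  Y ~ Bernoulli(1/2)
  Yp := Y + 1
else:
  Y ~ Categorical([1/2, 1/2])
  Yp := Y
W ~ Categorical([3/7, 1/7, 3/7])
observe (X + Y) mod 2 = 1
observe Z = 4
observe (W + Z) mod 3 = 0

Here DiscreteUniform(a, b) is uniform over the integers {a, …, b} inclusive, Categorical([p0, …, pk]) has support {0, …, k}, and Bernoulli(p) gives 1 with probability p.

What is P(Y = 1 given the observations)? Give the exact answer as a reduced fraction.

Enumerate traces; 3 have nonzero weight after conditioning:
  (Z=4, X=2, Y=1, W=2) weight 1/56
  (Z=4, X=3, Y=0, W=2) weight 1/56
  (Z=4, X=4, Y=1, W=2) weight 1/56
Group by Y:
  weight(Y=0) = 1/56
  weight(Y=1) = 1/28
Total weight = 1/56 + 1/28 = 3/56
P(Y=0 | obs) = 1/56 / 3/56 = 1/3
P(Y=1 | obs) = 1/28 / 3/56 = 2/3

P(Y = 1 | obs) = 2/3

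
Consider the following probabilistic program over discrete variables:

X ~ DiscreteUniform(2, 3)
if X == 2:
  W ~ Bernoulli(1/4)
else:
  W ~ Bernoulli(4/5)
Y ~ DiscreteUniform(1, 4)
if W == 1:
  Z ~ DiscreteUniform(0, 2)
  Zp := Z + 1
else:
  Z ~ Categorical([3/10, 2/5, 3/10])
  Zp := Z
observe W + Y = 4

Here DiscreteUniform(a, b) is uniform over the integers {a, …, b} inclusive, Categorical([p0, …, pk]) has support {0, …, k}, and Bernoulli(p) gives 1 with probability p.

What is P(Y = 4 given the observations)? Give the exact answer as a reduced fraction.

Enumerate traces; 12 have nonzero weight after conditioning:
  (X=2, W=0, Y=4, Z=0) weight 9/320
  (X=2, W=0, Y=4, Z=1) weight 3/80
  (X=2, W=0, Y=4, Z=2) weight 9/320
  (X=2, W=1, Y=3, Z=0) weight 1/96
  (X=2, W=1, Y=3, Z=1) weight 1/96
  (X=2, W=1, Y=3, Z=2) weight 1/96
  (X=3, W=0, Y=4, Z=0) weight 3/400
  (X=3, W=0, Y=4, Z=1) weight 1/100
  … 4 more
Group by Y:
  weight(Y=3) = 21/160
  weight(Y=4) = 19/160
Total weight = 21/160 + 19/160 = 1/4
P(Y=3 | obs) = 21/160 / 1/4 = 21/40
P(Y=4 | obs) = 19/160 / 1/4 = 19/40

P(Y = 4 | obs) = 19/40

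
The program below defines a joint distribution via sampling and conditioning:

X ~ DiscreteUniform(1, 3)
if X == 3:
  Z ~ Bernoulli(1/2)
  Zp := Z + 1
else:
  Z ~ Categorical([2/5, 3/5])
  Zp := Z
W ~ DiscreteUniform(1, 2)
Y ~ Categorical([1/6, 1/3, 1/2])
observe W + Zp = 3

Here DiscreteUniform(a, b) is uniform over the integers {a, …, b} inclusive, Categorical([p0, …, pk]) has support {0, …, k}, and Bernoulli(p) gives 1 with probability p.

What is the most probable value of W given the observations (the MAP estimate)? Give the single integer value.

argmax_v P(W = v | obs) = 2

Enumerate traces; 12 have nonzero weight after conditioning:
  (X=1, Z=1, W=2, Y=0) weight 1/60
  (X=1, Z=1, W=2, Y=1) weight 1/30
  (X=1, Z=1, W=2, Y=2) weight 1/20
  (X=2, Z=1, W=2, Y=0) weight 1/60
  (X=2, Z=1, W=2, Y=1) weight 1/30
  (X=2, Z=1, W=2, Y=2) weight 1/20
  (X=3, Z=0, W=2, Y=0) weight 1/72
  (X=3, Z=0, W=2, Y=1) weight 1/36
  (X=3, Z=1, W=1, Y=0) weight 1/72
  … 3 more
Group by W:
  weight(W=1) = 1/12
  weight(W=2) = 17/60
Total weight = 1/12 + 17/60 = 11/30
P(W=1 | obs) = 1/12 / 11/30 = 5/22
P(W=2 | obs) = 17/60 / 11/30 = 17/22
argmax = 2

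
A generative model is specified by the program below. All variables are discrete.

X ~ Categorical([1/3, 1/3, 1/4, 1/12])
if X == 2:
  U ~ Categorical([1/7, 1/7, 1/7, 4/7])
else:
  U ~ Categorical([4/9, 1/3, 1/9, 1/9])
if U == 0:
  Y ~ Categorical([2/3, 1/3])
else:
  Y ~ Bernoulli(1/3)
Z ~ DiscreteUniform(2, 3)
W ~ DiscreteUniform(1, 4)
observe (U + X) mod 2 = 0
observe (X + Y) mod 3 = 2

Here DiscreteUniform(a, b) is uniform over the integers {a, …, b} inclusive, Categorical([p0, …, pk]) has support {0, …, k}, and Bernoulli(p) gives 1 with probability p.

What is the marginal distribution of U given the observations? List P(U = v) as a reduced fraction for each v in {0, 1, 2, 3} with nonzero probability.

Enumerate traces; 32 have nonzero weight after conditioning:
  (X=1, U=1, Y=1, Z=2, W=1) weight 1/216
  (X=1, U=1, Y=1, Z=2, W=2) weight 1/216
  (X=1, U=1, Y=1, Z=2, W=3) weight 1/216
  (X=1, U=1, Y=1, Z=2, W=4) weight 1/216
  (X=1, U=1, Y=1, Z=3, W=1) weight 1/216
  (X=1, U=1, Y=1, Z=3, W=2) weight 1/216
  (X=1, U=1, Y=1, Z=3, W=3) weight 1/216
  (X=1, U=1, Y=1, Z=3, W=4) weight 1/216
  (X=1, U=3, Y=1, Z=2, W=1) weight 1/648
  (X=2, U=0, Y=0, Z=2, W=1) weight 1/336
  … 22 more
Group by U:
  weight(U=0) = 1/42
  weight(U=1) = 1/27
  weight(U=2) = 1/42
  weight(U=3) = 1/81
Total weight = 1/42 + 1/27 + 1/42 + 1/81 = 55/567
P(U=0 | obs) = 1/42 / 55/567 = 27/110
P(U=1 | obs) = 1/27 / 55/567 = 21/55
P(U=2 | obs) = 1/42 / 55/567 = 27/110
P(U=3 | obs) = 1/81 / 55/567 = 7/55

P(U=0) = 27/110, P(U=1) = 21/55, P(U=2) = 27/110, P(U=3) = 7/55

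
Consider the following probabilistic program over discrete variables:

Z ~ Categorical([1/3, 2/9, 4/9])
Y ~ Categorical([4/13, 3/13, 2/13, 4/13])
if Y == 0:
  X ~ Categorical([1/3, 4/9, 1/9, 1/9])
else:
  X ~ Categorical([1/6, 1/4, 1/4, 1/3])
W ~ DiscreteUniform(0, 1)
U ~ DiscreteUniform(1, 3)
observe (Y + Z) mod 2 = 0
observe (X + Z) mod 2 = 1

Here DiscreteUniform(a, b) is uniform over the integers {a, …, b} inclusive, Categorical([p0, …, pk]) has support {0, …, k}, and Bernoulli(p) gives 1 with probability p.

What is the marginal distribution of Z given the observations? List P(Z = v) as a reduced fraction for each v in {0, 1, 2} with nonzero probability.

Enumerate traces; 72 have nonzero weight after conditioning:
  (Z=0, Y=0, X=1, W=0, U=1) weight 8/1053
  (Z=0, Y=0, X=1, W=0, U=2) weight 8/1053
  (Z=0, Y=0, X=1, W=0, U=3) weight 8/1053
  (Z=0, Y=0, X=1, W=1, U=1) weight 8/1053
  (Z=0, Y=0, X=1, W=1, U=2) weight 8/1053
  (Z=0, Y=0, X=1, W=1, U=3) weight 8/1053
  (Z=0, Y=0, X=3, W=0, U=1) weight 2/1053
  (Z=0, Y=0, X=3, W=0, U=2) weight 2/1053
  (Z=1, Y=1, X=0, W=0, U=1) weight 1/702
  (Z=2, Y=0, X=1, W=0, U=1) weight 32/3159
  … 62 more
Group by Z:
  weight(Z=0) = 61/702
  weight(Z=1) = 35/702
  weight(Z=2) = 122/1053
Total weight = 61/702 + 35/702 + 122/1053 = 266/1053
P(Z=0 | obs) = 61/702 / 266/1053 = 183/532
P(Z=1 | obs) = 35/702 / 266/1053 = 15/76
P(Z=2 | obs) = 122/1053 / 266/1053 = 61/133

P(Z=0) = 183/532, P(Z=1) = 15/76, P(Z=2) = 61/133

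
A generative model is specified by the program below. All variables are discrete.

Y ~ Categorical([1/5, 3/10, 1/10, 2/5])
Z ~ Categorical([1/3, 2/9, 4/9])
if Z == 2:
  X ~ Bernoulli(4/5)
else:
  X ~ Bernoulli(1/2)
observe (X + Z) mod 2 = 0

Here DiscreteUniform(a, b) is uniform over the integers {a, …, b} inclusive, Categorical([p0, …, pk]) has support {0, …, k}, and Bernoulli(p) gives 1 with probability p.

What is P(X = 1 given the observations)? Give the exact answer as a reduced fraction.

Enumerate traces; 12 have nonzero weight after conditioning:
  (Y=0, Z=0, X=0) weight 1/30
  (Y=0, Z=1, X=1) weight 1/45
  (Y=0, Z=2, X=0) weight 4/225
  (Y=1, Z=0, X=0) weight 1/20
  (Y=1, Z=1, X=1) weight 1/30
  (Y=1, Z=2, X=0) weight 2/75
  (Y=2, Z=0, X=0) weight 1/60
  (Y=2, Z=1, X=1) weight 1/90
  … 4 more
Group by X:
  weight(X=0) = 23/90
  weight(X=1) = 1/9
Total weight = 23/90 + 1/9 = 11/30
P(X=0 | obs) = 23/90 / 11/30 = 23/33
P(X=1 | obs) = 1/9 / 11/30 = 10/33

P(X = 1 | obs) = 10/33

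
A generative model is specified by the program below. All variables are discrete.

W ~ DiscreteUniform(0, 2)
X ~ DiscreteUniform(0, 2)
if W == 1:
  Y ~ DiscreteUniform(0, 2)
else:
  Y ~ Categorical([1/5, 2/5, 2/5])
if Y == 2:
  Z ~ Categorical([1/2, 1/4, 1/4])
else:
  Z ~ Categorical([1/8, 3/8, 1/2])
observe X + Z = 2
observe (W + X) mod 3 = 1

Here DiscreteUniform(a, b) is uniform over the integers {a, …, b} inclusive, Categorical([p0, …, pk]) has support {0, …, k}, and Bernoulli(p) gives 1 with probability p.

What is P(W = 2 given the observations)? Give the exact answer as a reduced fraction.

P(W = 2 | obs) = 33/122

Enumerate traces; 9 have nonzero weight after conditioning:
  (W=0, X=1, Y=0, Z=1) weight 1/120
  (W=0, X=1, Y=1, Z=1) weight 1/60
  (W=0, X=1, Y=2, Z=1) weight 1/90
  (W=1, X=0, Y=0, Z=2) weight 1/54
  (W=1, X=0, Y=1, Z=2) weight 1/54
  (W=1, X=0, Y=2, Z=2) weight 1/108
  (W=2, X=2, Y=0, Z=0) weight 1/360
  (W=2, X=2, Y=1, Z=0) weight 1/180
  … 1 more
Group by W:
  weight(W=0) = 13/360
  weight(W=1) = 5/108
  weight(W=2) = 11/360
Total weight = 13/360 + 5/108 + 11/360 = 61/540
P(W=0 | obs) = 13/360 / 61/540 = 39/122
P(W=1 | obs) = 5/108 / 61/540 = 25/61
P(W=2 | obs) = 11/360 / 61/540 = 33/122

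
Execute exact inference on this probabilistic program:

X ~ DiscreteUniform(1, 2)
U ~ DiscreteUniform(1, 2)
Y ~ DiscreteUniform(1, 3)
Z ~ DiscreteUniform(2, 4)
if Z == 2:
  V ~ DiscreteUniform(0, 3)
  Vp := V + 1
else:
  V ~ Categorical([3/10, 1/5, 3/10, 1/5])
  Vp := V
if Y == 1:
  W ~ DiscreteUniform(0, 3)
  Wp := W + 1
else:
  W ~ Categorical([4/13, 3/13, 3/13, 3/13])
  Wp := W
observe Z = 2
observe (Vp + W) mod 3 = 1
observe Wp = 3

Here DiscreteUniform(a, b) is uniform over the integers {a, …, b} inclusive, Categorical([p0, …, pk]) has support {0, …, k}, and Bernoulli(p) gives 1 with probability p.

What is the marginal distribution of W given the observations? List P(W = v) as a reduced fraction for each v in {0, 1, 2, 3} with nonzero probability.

Enumerate traces; 20 have nonzero weight after conditioning:
  (X=1, U=1, Y=1, Z=2, V=1, W=2) weight 1/576
  (X=1, U=1, Y=2, Z=2, V=0, W=3) weight 1/624
  (X=1, U=1, Y=2, Z=2, V=3, W=3) weight 1/624
  (X=1, U=1, Y=3, Z=2, V=0, W=3) weight 1/624
  (X=1, U=1, Y=3, Z=2, V=3, W=3) weight 1/624
  (X=1, U=2, Y=1, Z=2, V=1, W=2) weight 1/576
  (X=1, U=2, Y=2, Z=2, V=0, W=3) weight 1/624
  (X=1, U=2, Y=2, Z=2, V=3, W=3) weight 1/624
  … 12 more
Group by W:
  weight(W=2) = 1/144
  weight(W=3) = 1/39
Total weight = 1/144 + 1/39 = 61/1872
P(W=2 | obs) = 1/144 / 61/1872 = 13/61
P(W=3 | obs) = 1/39 / 61/1872 = 48/61

P(W=2) = 13/61, P(W=3) = 48/61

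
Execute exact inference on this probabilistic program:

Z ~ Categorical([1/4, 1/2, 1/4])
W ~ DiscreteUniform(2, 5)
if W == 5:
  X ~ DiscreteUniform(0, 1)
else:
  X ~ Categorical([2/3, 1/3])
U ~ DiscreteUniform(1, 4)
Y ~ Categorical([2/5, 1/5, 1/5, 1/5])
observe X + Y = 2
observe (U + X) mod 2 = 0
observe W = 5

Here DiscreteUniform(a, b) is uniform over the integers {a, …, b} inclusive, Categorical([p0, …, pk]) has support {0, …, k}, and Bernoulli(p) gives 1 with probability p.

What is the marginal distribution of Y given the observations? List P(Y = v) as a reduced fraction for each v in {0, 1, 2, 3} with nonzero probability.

P(Y=1) = 1/2, P(Y=2) = 1/2

Enumerate traces; 12 have nonzero weight after conditioning:
  (Z=0, W=5, X=0, U=2, Y=2) weight 1/640
  (Z=0, W=5, X=0, U=4, Y=2) weight 1/640
  (Z=0, W=5, X=1, U=1, Y=1) weight 1/640
  (Z=0, W=5, X=1, U=3, Y=1) weight 1/640
  (Z=1, W=5, X=0, U=2, Y=2) weight 1/320
  (Z=1, W=5, X=0, U=4, Y=2) weight 1/320
  (Z=1, W=5, X=1, U=1, Y=1) weight 1/320
  (Z=1, W=5, X=1, U=3, Y=1) weight 1/320
  … 4 more
Group by Y:
  weight(Y=1) = 1/80
  weight(Y=2) = 1/80
Total weight = 1/80 + 1/80 = 1/40
P(Y=1 | obs) = 1/80 / 1/40 = 1/2
P(Y=2 | obs) = 1/80 / 1/40 = 1/2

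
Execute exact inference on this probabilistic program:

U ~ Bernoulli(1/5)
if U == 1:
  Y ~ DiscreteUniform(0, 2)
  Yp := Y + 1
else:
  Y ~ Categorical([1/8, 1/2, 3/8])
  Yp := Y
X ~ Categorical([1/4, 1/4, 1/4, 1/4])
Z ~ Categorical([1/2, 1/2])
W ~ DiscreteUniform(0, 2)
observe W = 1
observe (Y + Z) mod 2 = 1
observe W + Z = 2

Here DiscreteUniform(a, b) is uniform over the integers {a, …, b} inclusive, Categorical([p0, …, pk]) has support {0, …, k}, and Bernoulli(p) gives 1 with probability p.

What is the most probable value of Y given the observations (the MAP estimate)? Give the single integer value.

Enumerate traces; 16 have nonzero weight after conditioning:
  (U=0, Y=0, X=0, Z=1, W=1) weight 1/240
  (U=0, Y=0, X=1, Z=1, W=1) weight 1/240
  (U=0, Y=0, X=2, Z=1, W=1) weight 1/240
  (U=0, Y=0, X=3, Z=1, W=1) weight 1/240
  (U=0, Y=2, X=0, Z=1, W=1) weight 1/80
  (U=0, Y=2, X=1, Z=1, W=1) weight 1/80
  (U=0, Y=2, X=2, Z=1, W=1) weight 1/80
  (U=0, Y=2, X=3, Z=1, W=1) weight 1/80
  … 8 more
Group by Y:
  weight(Y=0) = 1/36
  weight(Y=2) = 11/180
Total weight = 1/36 + 11/180 = 4/45
P(Y=0 | obs) = 1/36 / 4/45 = 5/16
P(Y=2 | obs) = 11/180 / 4/45 = 11/16
argmax = 2

argmax_v P(Y = v | obs) = 2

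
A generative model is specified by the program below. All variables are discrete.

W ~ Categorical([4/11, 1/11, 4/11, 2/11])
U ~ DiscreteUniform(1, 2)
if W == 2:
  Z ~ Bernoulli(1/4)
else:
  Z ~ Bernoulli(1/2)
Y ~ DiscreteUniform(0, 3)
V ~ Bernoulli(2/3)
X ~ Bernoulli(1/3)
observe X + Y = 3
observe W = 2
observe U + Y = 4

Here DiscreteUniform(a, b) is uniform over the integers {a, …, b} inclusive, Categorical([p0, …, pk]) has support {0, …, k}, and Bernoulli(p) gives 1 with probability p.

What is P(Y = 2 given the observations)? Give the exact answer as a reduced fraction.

Enumerate traces; 8 have nonzero weight after conditioning:
  (W=2, U=1, Z=0, Y=3, V=0, X=0) weight 1/132
  (W=2, U=1, Z=0, Y=3, V=1, X=0) weight 1/66
  (W=2, U=1, Z=1, Y=3, V=0, X=0) weight 1/396
  (W=2, U=1, Z=1, Y=3, V=1, X=0) weight 1/198
  (W=2, U=2, Z=0, Y=2, V=0, X=1) weight 1/264
  (W=2, U=2, Z=0, Y=2, V=1, X=1) weight 1/132
  (W=2, U=2, Z=1, Y=2, V=0, X=1) weight 1/792
  (W=2, U=2, Z=1, Y=2, V=1, X=1) weight 1/396
Group by Y:
  weight(Y=2) = 1/66
  weight(Y=3) = 1/33
Total weight = 1/66 + 1/33 = 1/22
P(Y=2 | obs) = 1/66 / 1/22 = 1/3
P(Y=3 | obs) = 1/33 / 1/22 = 2/3

P(Y = 2 | obs) = 1/3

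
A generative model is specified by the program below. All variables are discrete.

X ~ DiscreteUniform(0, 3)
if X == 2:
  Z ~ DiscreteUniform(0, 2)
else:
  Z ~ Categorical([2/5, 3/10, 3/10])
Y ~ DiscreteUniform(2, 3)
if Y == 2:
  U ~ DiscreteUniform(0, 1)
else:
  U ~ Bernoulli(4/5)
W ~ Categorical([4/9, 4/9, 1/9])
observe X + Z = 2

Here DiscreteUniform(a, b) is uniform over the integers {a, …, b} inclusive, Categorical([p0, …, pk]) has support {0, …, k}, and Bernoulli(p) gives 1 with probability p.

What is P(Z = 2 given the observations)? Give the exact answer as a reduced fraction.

Enumerate traces; 36 have nonzero weight after conditioning:
  (X=0, Z=2, Y=2, U=0, W=0) weight 1/120
  (X=0, Z=2, Y=2, U=0, W=1) weight 1/120
  (X=0, Z=2, Y=2, U=0, W=2) weight 1/480
  (X=0, Z=2, Y=2, U=1, W=0) weight 1/120
  (X=0, Z=2, Y=2, U=1, W=1) weight 1/120
  (X=0, Z=2, Y=2, U=1, W=2) weight 1/480
  (X=0, Z=2, Y=3, U=0, W=0) weight 1/300
  (X=0, Z=2, Y=3, U=0, W=1) weight 1/300
  (X=1, Z=1, Y=2, U=0, W=0) weight 1/120
  (X=2, Z=0, Y=2, U=0, W=0) weight 1/108
  … 26 more
Group by Z:
  weight(Z=0) = 1/12
  weight(Z=1) = 3/40
  weight(Z=2) = 3/40
Total weight = 1/12 + 3/40 + 3/40 = 7/30
P(Z=0 | obs) = 1/12 / 7/30 = 5/14
P(Z=1 | obs) = 3/40 / 7/30 = 9/28
P(Z=2 | obs) = 3/40 / 7/30 = 9/28

P(Z = 2 | obs) = 9/28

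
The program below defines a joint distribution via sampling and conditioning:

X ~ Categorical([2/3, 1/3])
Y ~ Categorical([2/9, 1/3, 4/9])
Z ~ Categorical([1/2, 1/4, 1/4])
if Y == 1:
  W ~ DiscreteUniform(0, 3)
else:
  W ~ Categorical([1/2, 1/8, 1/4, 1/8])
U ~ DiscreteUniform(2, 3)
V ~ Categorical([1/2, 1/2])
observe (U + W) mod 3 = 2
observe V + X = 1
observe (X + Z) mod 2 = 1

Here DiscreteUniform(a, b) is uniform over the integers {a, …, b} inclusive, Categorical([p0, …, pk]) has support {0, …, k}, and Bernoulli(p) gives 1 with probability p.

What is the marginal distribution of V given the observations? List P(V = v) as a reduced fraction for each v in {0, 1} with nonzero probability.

Enumerate traces; 27 have nonzero weight after conditioning:
  (X=0, Y=0, Z=1, W=0, U=2, V=1) weight 1/216
  (X=0, Y=0, Z=1, W=2, U=3, V=1) weight 1/432
  (X=0, Y=0, Z=1, W=3, U=2, V=1) weight 1/864
  (X=0, Y=1, Z=1, W=0, U=2, V=1) weight 1/288
  (X=0, Y=1, Z=1, W=2, U=3, V=1) weight 1/288
  (X=0, Y=1, Z=1, W=3, U=2, V=1) weight 1/288
  (X=0, Y=2, Z=1, W=0, U=2, V=1) weight 1/108
  (X=0, Y=2, Z=1, W=2, U=3, V=1) weight 1/216
  (X=1, Y=0, Z=0, W=0, U=2, V=0) weight 1/216
  … 18 more
Group by V:
  weight(V=0) = 5/96
  weight(V=1) = 5/144
Total weight = 5/96 + 5/144 = 25/288
P(V=0 | obs) = 5/96 / 25/288 = 3/5
P(V=1 | obs) = 5/144 / 25/288 = 2/5

P(V=0) = 3/5, P(V=1) = 2/5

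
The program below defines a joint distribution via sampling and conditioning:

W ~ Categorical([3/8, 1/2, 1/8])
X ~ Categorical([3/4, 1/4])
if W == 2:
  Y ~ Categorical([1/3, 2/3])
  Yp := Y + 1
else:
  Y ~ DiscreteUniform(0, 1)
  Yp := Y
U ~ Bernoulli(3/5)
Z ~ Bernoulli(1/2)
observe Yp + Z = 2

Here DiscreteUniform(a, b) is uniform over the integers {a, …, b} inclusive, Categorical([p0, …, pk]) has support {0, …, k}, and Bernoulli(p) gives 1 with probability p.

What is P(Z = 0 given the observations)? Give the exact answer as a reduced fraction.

P(Z = 0 | obs) = 4/27

Enumerate traces; 16 have nonzero weight after conditioning:
  (W=0, X=0, Y=1, U=0, Z=1) weight 9/320
  (W=0, X=0, Y=1, U=1, Z=1) weight 27/640
  (W=0, X=1, Y=1, U=0, Z=1) weight 3/320
  (W=0, X=1, Y=1, U=1, Z=1) weight 9/640
  (W=1, X=0, Y=1, U=0, Z=1) weight 3/80
  (W=1, X=0, Y=1, U=1, Z=1) weight 9/160
  (W=1, X=1, Y=1, U=0, Z=1) weight 1/80
  (W=1, X=1, Y=1, U=1, Z=1) weight 3/160
  (W=2, X=0, Y=1, U=0, Z=0) weight 1/80
  … 7 more
Group by Z:
  weight(Z=0) = 1/24
  weight(Z=1) = 23/96
Total weight = 1/24 + 23/96 = 9/32
P(Z=0 | obs) = 1/24 / 9/32 = 4/27
P(Z=1 | obs) = 23/96 / 9/32 = 23/27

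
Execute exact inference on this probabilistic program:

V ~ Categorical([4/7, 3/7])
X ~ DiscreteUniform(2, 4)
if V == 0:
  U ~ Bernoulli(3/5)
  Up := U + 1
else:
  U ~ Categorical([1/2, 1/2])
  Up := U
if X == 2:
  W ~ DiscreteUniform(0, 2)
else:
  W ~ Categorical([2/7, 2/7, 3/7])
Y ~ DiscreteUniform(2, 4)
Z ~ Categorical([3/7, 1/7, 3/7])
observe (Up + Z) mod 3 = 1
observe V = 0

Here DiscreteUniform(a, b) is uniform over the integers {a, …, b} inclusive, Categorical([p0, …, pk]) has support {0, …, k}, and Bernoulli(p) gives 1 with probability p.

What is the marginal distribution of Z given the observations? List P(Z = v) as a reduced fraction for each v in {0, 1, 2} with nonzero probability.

P(Z=0) = 2/5, P(Z=2) = 3/5

Enumerate traces; 54 have nonzero weight after conditioning:
  (V=0, X=2, U=0, W=0, Y=2, Z=0) weight 8/2205
  (V=0, X=2, U=0, W=0, Y=3, Z=0) weight 8/2205
  (V=0, X=2, U=0, W=0, Y=4, Z=0) weight 8/2205
  (V=0, X=2, U=0, W=1, Y=2, Z=0) weight 8/2205
  (V=0, X=2, U=0, W=1, Y=3, Z=0) weight 8/2205
  (V=0, X=2, U=0, W=1, Y=4, Z=0) weight 8/2205
  (V=0, X=2, U=0, W=2, Y=2, Z=0) weight 8/2205
  (V=0, X=2, U=0, W=2, Y=3, Z=0) weight 8/2205
  (V=0, X=2, U=1, W=0, Y=2, Z=2) weight 4/735
  … 45 more
Group by Z:
  weight(Z=0) = 24/245
  weight(Z=2) = 36/245
Total weight = 24/245 + 36/245 = 12/49
P(Z=0 | obs) = 24/245 / 12/49 = 2/5
P(Z=2 | obs) = 36/245 / 12/49 = 3/5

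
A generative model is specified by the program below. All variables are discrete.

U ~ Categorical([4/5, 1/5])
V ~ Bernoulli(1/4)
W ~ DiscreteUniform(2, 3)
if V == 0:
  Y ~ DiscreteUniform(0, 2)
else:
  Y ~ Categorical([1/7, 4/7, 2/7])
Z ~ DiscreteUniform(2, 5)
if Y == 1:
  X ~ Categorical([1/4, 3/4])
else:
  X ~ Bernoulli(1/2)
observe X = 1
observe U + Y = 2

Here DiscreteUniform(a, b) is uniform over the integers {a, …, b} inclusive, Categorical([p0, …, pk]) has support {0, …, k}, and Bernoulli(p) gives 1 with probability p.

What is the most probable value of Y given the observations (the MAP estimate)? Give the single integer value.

argmax_v P(Y = v | obs) = 2

Enumerate traces; 32 have nonzero weight after conditioning:
  (U=0, V=0, W=2, Y=2, Z=2, X=1) weight 1/80
  (U=0, V=0, W=2, Y=2, Z=3, X=1) weight 1/80
  (U=0, V=0, W=2, Y=2, Z=4, X=1) weight 1/80
  (U=0, V=0, W=2, Y=2, Z=5, X=1) weight 1/80
  (U=0, V=0, W=3, Y=2, Z=2, X=1) weight 1/80
  (U=0, V=0, W=3, Y=2, Z=3, X=1) weight 1/80
  (U=0, V=0, W=3, Y=2, Z=4, X=1) weight 1/80
  (U=0, V=0, W=3, Y=2, Z=5, X=1) weight 1/80
  (U=1, V=0, W=2, Y=1, Z=2, X=1) weight 3/640
  … 23 more
Group by Y:
  weight(Y=1) = 33/560
  weight(Y=2) = 9/70
Total weight = 33/560 + 9/70 = 3/16
P(Y=1 | obs) = 33/560 / 3/16 = 11/35
P(Y=2 | obs) = 9/70 / 3/16 = 24/35
argmax = 2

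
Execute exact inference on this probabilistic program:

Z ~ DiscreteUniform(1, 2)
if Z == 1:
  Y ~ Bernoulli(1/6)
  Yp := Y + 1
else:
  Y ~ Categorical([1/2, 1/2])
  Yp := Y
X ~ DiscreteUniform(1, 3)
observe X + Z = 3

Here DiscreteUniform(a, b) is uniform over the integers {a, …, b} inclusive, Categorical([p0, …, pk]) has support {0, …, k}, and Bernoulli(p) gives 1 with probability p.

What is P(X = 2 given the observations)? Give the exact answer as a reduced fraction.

Enumerate traces; 4 have nonzero weight after conditioning:
  (Z=1, Y=0, X=2) weight 5/36
  (Z=1, Y=1, X=2) weight 1/36
  (Z=2, Y=0, X=1) weight 1/12
  (Z=2, Y=1, X=1) weight 1/12
Group by X:
  weight(X=1) = 1/6
  weight(X=2) = 1/6
Total weight = 1/6 + 1/6 = 1/3
P(X=1 | obs) = 1/6 / 1/3 = 1/2
P(X=2 | obs) = 1/6 / 1/3 = 1/2

P(X = 2 | obs) = 1/2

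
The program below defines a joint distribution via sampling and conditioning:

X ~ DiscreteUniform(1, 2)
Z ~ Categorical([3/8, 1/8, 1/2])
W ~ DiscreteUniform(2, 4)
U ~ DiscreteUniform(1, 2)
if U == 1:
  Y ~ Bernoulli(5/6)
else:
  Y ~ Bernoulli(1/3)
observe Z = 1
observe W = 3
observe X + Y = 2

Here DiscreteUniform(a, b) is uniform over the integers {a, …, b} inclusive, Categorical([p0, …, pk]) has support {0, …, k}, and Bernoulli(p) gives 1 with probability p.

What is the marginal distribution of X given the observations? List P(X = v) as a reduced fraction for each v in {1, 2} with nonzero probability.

P(X=1) = 7/12, P(X=2) = 5/12

Enumerate traces; 4 have nonzero weight after conditioning:
  (X=1, Z=1, W=3, U=1, Y=1) weight 5/576
  (X=1, Z=1, W=3, U=2, Y=1) weight 1/288
  (X=2, Z=1, W=3, U=1, Y=0) weight 1/576
  (X=2, Z=1, W=3, U=2, Y=0) weight 1/144
Group by X:
  weight(X=1) = 7/576
  weight(X=2) = 5/576
Total weight = 7/576 + 5/576 = 1/48
P(X=1 | obs) = 7/576 / 1/48 = 7/12
P(X=2 | obs) = 5/576 / 1/48 = 5/12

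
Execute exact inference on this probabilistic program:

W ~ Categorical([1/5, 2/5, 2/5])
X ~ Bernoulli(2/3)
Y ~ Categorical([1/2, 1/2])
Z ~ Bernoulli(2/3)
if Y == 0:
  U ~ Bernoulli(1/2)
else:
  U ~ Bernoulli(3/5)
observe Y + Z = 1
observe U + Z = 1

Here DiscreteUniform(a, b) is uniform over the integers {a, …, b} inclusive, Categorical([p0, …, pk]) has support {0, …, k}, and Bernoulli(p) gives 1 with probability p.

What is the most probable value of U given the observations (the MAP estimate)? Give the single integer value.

Enumerate traces; 12 have nonzero weight after conditioning:
  (W=0, X=0, Y=0, Z=1, U=0) weight 1/90
  (W=0, X=0, Y=1, Z=0, U=1) weight 1/150
  (W=0, X=1, Y=0, Z=1, U=0) weight 1/45
  (W=0, X=1, Y=1, Z=0, U=1) weight 1/75
  (W=1, X=0, Y=0, Z=1, U=0) weight 1/45
  (W=1, X=0, Y=1, Z=0, U=1) weight 1/75
  (W=1, X=1, Y=0, Z=1, U=0) weight 2/45
  (W=1, X=1, Y=1, Z=0, U=1) weight 2/75
  … 4 more
Group by U:
  weight(U=0) = 1/6
  weight(U=1) = 1/10
Total weight = 1/6 + 1/10 = 4/15
P(U=0 | obs) = 1/6 / 4/15 = 5/8
P(U=1 | obs) = 1/10 / 4/15 = 3/8
argmax = 0

argmax_v P(U = v | obs) = 0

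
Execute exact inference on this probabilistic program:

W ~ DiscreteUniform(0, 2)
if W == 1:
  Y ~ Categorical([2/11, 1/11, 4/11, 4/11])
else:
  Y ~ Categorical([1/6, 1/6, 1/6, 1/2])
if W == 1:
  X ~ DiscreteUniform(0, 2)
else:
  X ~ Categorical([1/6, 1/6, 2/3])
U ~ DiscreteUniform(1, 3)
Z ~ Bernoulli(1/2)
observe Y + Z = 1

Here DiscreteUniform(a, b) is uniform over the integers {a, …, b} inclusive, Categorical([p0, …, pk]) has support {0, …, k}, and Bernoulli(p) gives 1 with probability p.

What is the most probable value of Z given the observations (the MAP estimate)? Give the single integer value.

Enumerate traces; 54 have nonzero weight after conditioning:
  (W=0, Y=0, X=0, U=1, Z=1) weight 1/648
  (W=0, Y=0, X=0, U=2, Z=1) weight 1/648
  (W=0, Y=0, X=0, U=3, Z=1) weight 1/648
  (W=0, Y=0, X=1, U=1, Z=1) weight 1/648
  (W=0, Y=0, X=1, U=2, Z=1) weight 1/648
  (W=0, Y=0, X=1, U=3, Z=1) weight 1/648
  (W=0, Y=0, X=2, U=1, Z=1) weight 1/162
  (W=0, Y=0, X=2, U=2, Z=1) weight 1/162
  (W=0, Y=1, X=0, U=1, Z=0) weight 1/648
  … 45 more
Group by Z:
  weight(Z=0) = 7/99
  weight(Z=1) = 17/198
Total weight = 7/99 + 17/198 = 31/198
P(Z=0 | obs) = 7/99 / 31/198 = 14/31
P(Z=1 | obs) = 17/198 / 31/198 = 17/31
argmax = 1

argmax_v P(Z = v | obs) = 1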